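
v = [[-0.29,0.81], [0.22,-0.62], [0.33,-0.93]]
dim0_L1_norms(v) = [0.84, 2.36]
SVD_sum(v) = [[-0.29, 0.81],[0.22, -0.62],[0.33, -0.93]] + [[-0.0, -0.0],[-0.00, -0.0],[-0.00, -0.0]]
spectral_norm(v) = 1.47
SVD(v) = [[-0.59,-0.81], [0.45,-0.33], [0.67,-0.49]] @ diag([1.4651949100571304, 0.001968639803873401]) @ [[0.34,-0.94], [0.94,0.34]]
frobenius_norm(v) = 1.47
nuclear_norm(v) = 1.47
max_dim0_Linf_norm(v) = 0.93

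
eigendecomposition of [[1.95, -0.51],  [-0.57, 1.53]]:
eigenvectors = [[0.81, 0.54],[-0.59, 0.84]]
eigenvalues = [2.32, 1.16]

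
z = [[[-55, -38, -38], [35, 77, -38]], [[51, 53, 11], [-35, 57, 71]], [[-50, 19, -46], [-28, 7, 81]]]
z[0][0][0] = -55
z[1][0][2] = 11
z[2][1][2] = 81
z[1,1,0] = -35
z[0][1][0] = 35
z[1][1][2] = 71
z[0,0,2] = -38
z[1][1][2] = 71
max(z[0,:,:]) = 77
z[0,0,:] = [-55, -38, -38]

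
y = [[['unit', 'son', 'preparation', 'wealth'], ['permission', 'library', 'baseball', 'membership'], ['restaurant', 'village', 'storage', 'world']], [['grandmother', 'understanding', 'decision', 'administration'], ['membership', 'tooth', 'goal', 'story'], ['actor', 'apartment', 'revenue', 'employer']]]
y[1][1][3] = 'story'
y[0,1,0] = 'permission'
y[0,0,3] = 'wealth'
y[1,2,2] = 'revenue'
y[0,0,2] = 'preparation'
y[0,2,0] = 'restaurant'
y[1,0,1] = 'understanding'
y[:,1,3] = ['membership', 'story']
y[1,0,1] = 'understanding'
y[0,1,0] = 'permission'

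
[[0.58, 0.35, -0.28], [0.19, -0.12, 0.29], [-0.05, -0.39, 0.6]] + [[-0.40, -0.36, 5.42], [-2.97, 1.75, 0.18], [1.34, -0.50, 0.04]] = [[0.18, -0.01, 5.14], [-2.78, 1.63, 0.47], [1.29, -0.89, 0.64]]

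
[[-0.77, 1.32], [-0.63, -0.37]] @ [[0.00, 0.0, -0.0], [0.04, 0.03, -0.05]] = [[0.05, 0.04, -0.07], [-0.01, -0.01, 0.02]]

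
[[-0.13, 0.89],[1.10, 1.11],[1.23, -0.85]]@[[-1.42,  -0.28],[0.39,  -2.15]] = [[0.53, -1.88],  [-1.13, -2.69],  [-2.08, 1.48]]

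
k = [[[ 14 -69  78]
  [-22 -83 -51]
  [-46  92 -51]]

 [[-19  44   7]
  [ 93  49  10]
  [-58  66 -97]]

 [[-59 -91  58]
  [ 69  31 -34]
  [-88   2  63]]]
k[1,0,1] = 44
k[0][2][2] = -51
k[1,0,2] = 7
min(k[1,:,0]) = -58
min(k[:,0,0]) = -59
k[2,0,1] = -91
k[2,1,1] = 31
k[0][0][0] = 14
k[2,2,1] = 2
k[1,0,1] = 44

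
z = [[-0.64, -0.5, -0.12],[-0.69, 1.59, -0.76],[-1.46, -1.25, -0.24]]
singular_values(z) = [2.22, 1.75, 0.0]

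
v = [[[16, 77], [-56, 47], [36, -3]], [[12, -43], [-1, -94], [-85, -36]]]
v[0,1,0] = -56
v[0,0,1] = 77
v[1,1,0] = -1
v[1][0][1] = -43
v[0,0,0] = 16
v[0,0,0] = 16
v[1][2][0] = -85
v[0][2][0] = 36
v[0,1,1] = 47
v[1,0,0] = 12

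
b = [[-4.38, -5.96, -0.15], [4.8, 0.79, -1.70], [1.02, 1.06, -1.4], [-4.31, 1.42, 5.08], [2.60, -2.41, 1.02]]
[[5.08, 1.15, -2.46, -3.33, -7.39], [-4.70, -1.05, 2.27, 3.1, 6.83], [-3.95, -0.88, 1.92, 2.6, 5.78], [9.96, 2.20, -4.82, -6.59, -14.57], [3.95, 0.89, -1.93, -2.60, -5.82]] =b @[[-0.09,  -0.02,  0.04,  0.06,  0.12], [-0.84,  -0.19,  0.41,  0.55,  1.23], [2.12,  0.47,  -1.03,  -1.40,  -3.11]]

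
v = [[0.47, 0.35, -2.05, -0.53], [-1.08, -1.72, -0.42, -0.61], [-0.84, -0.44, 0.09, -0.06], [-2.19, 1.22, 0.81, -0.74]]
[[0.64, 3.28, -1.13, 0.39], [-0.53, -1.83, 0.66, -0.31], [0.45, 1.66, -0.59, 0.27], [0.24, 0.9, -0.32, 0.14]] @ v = [[-3.15, -4.44, -2.48, -2.56], [1.85, 2.29, 1.66, 1.59], [-1.68, -2.11, -1.45, -1.42], [-0.90, -1.15, -0.79, -0.76]]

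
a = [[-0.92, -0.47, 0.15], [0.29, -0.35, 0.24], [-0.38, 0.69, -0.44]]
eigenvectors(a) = [[(-0.04+0.65j), -0.04-0.65j, -0.11+0.00j], [0.38-0.05j, 0.38+0.05j, 0.49+0.00j], [-0.66+0.00j, (-0.66-0j), 0.86+0.00j]]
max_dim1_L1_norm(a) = 1.54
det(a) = 0.00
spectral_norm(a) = 1.05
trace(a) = -1.71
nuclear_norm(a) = 2.09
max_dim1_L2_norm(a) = 1.04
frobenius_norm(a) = 1.47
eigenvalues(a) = [(-0.86+0.43j), (-0.86-0.43j), 0j]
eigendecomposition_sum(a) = [[-0.46+0.16j, -0.23-0.35j, 0.08+0.22j], [0.14+0.25j, -0.18+0.18j, (0.12-0.07j)], [(-0.19-0.46j), (0.34-0.26j), -0.22+0.09j]] + [[-0.46-0.16j,-0.23+0.35j,(0.08-0.22j)], [0.14-0.25j,-0.18-0.18j,0.12+0.07j], [-0.19+0.46j,(0.34+0.26j),-0.22-0.09j]] + [[-0.00+0.00j, -0.00+0.00j, (-0+0j)], [-0j, 0.00-0.00j, -0j], [-0j, 0.00-0.00j, -0j]]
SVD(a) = [[-0.99, 0.12, 0.07], [0.0, -0.5, 0.87], [0.14, 0.86, 0.49]] @ diag([1.0467488864421048, 1.035570162126769, 0.0033478418348129924]) @ [[0.82,0.54,-0.20], [-0.56,0.69,-0.46], [-0.11,0.49,0.86]]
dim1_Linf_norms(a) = [0.92, 0.35, 0.69]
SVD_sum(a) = [[-0.85, -0.56, 0.21], [0.0, 0.0, -0.0], [0.12, 0.08, -0.03]] + [[-0.07, 0.09, -0.06], [0.29, -0.35, 0.24], [-0.50, 0.61, -0.41]] + [[-0.0, 0.0, 0.00], [-0.0, 0.0, 0.00], [-0.00, 0.0, 0.0]]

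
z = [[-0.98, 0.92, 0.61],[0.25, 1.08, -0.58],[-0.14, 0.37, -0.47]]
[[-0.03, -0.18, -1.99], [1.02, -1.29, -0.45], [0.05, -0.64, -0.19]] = z @ [[1.01, -0.06, 0.83], [0.86, -0.77, -0.91], [0.27, 0.77, -0.56]]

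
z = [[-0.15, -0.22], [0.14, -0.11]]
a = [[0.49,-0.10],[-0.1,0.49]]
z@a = [[-0.05,  -0.09], [0.08,  -0.07]]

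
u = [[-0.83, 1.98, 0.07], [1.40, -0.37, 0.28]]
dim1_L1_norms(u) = [2.88, 2.05]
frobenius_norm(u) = 2.61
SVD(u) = [[-0.88, 0.48],[0.48, 0.88]] @ diag([2.3730608718912163, 1.0761422295862662]) @ [[0.59,  -0.81,  0.03], [0.78,  0.58,  0.26]]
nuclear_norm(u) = 3.45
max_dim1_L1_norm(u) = 2.88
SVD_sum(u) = [[-1.23, 1.68, -0.06], [0.67, -0.91, 0.03]] + [[0.40, 0.30, 0.13], [0.73, 0.54, 0.25]]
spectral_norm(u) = 2.37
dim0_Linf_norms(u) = [1.4, 1.98, 0.28]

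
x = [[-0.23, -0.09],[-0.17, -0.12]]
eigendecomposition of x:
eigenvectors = [[-0.75, 0.43], [-0.67, -0.9]]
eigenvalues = [-0.31, -0.04]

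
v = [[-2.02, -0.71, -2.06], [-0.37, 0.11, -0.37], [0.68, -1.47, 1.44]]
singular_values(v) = [3.31, 1.7, 0.07]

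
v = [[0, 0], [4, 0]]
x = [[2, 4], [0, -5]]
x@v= [[16, 0], [-20, 0]]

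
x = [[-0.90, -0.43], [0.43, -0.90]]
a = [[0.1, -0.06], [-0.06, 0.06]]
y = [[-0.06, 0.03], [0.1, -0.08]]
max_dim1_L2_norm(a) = 0.12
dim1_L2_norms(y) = [0.07, 0.13]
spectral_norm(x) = 1.00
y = x @ a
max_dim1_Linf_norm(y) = 0.1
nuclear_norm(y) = 0.16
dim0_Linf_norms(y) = [0.1, 0.08]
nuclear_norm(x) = 1.99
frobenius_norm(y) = 0.14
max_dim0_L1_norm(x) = 1.33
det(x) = 0.99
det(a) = 0.00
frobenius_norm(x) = 1.41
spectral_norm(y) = 0.14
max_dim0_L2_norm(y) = 0.12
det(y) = 0.00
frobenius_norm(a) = 0.14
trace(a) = 0.16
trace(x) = -1.80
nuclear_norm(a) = 0.16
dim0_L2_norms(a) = [0.12, 0.08]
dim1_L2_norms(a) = [0.12, 0.08]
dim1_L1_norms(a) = [0.16, 0.12]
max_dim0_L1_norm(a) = 0.16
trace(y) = -0.14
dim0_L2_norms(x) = [1.0, 1.0]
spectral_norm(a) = 0.14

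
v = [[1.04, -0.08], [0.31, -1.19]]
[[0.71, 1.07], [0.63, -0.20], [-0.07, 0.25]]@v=[[1.07, -1.33], [0.59, 0.19], [0.0, -0.29]]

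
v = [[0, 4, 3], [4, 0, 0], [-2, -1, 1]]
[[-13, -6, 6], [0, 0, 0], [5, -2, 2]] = v @ [[0, 0, 0], [-4, 0, 0], [1, -2, 2]]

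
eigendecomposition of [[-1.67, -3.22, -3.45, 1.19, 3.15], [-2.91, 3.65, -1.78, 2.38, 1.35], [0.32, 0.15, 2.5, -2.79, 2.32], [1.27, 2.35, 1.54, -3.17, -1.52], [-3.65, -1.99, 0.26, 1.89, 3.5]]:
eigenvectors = [[(0.3+0j), (-0.15+0j), -0.59+0.00j, (-0.59-0j), (0.61+0j)], [-0.87+0.00j, (0.14+0j), -0.27-0.08j, (-0.27+0.08j), (0.08+0j)], [(0.3+0j), 0.74+0.00j, (-0+0.43j), (-0-0.43j), 0.32+0.00j], [(-0.17+0j), 0.04+0.00j, 0.17+0.33j, 0.17-0.33j, (0.69+0j)], [(0.19+0j), (0.64+0j), (-0.32-0.38j), -0.32+0.38j, 0.20+0.00j]]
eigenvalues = [(5.46+0j), (4.34+0j), (-1.74+3.43j), (-1.74-3.43j), (-1.51+0j)]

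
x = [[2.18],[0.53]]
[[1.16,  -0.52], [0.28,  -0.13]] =x @ [[0.53, -0.24]]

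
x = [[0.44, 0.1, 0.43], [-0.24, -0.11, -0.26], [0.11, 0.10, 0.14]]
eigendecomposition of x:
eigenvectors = [[0.88+0.00j, (-0.62-0.04j), -0.62+0.04j], [(-0.44+0j), (-0.3+0.12j), (-0.3-0.12j)], [(0.16+0j), 0.71+0.00j, 0.71-0.00j]]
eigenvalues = [(0.47+0j), 0.01j, -0.01j]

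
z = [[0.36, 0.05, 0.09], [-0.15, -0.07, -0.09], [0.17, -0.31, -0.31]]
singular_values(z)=[0.47, 0.41, 0.0]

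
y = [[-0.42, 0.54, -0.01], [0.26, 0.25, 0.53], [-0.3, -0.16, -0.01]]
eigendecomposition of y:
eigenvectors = [[(0.87+0j), -0.43+0.22j, -0.43-0.22j],[(-0.41+0j), -0.66+0.00j, (-0.66-0j)],[(0.29+0j), (0.21-0.53j), 0.21+0.53j]]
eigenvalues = [(-0.68+0j), (0.25+0.34j), (0.25-0.34j)]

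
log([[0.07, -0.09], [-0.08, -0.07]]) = [[-2.21+0.57j, 1.29j], [0.00+1.14j, -2.21+2.57j]]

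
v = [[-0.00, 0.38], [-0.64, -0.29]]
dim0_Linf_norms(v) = [0.64, 0.38]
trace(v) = -0.29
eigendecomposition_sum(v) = [[0.26j, (0.19+0.06j)], [(-0.32-0.1j), (-0.14+0.21j)]] + [[-0.26j,  (0.19-0.06j)], [-0.32+0.10j,  -0.14-0.21j]]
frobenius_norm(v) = 0.80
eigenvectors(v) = [[(-0.18-0.58j), -0.18+0.58j], [(0.79+0j), (0.79-0j)]]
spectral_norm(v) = 0.72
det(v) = 0.24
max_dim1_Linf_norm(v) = 0.64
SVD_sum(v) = [[0.17, 0.11], [-0.59, -0.37]] + [[-0.17, 0.27], [-0.05, 0.08]]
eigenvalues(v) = [(-0.14+0.47j), (-0.14-0.47j)]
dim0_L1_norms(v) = [0.64, 0.67]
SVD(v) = [[0.28, -0.96], [-0.96, -0.28]] @ diag([0.7249556426037367, 0.33546880072072766]) @ [[0.85,0.53], [0.53,-0.85]]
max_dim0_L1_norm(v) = 0.67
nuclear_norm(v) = 1.06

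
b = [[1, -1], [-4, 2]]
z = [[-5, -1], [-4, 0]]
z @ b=[[-1, 3], [-4, 4]]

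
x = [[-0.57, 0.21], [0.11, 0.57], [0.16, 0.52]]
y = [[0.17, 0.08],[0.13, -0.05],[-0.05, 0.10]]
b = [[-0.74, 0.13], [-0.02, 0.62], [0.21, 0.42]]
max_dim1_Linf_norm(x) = 0.57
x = y + b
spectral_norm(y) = 0.22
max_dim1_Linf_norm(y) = 0.17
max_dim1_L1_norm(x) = 0.78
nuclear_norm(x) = 1.40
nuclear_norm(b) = 1.53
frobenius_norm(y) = 0.26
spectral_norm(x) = 0.80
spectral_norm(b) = 0.78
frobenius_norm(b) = 1.08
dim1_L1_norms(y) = [0.25, 0.18, 0.15]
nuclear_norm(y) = 0.36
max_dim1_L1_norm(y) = 0.25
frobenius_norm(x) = 1.00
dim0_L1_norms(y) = [0.35, 0.23]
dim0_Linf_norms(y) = [0.17, 0.1]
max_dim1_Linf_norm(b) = 0.74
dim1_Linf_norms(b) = [0.74, 0.62, 0.42]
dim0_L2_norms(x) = [0.6, 0.8]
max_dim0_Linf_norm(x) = 0.57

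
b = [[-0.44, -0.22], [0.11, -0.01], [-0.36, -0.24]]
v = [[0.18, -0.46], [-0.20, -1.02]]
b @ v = [[-0.04, 0.43],[0.02, -0.04],[-0.02, 0.41]]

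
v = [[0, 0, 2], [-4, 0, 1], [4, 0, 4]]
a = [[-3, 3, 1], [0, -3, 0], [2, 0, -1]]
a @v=[[-8, 0, 1], [12, 0, -3], [-4, 0, 0]]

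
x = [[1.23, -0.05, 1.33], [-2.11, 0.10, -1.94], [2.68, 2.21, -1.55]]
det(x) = -1.05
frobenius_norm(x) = 5.10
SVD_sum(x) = [[0.90, 0.47, -0.04],[-1.55, -0.81, 0.07],[3.06, 1.6, -0.13]] + [[0.36, -0.58, 1.34],[-0.54, 0.87, -2.03],[-0.38, 0.61, -1.42]] + [[-0.03, 0.06, 0.03], [-0.02, 0.04, 0.02], [-0.00, 0.00, 0.00]]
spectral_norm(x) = 4.00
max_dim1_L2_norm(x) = 3.8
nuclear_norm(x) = 7.24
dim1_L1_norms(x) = [2.61, 4.15, 6.44]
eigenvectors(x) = [[(0.38+0j),(-0.45-0.07j),(-0.45+0.07j)], [-0.46+0.00j,(0.84+0j),(0.84-0j)], [(-0.8+0j),0.25-0.14j,0.25+0.14j]]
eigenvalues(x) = [(-1.53+0j), (0.66+0.51j), (0.66-0.51j)]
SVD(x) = [[-0.25, 0.48, -0.84],[0.44, -0.72, -0.54],[-0.86, -0.5, -0.02]] @ diag([4.00351976445547, 3.1533926880363117, 0.08333097055445042]) @ [[-0.89, -0.46, 0.04], [0.24, -0.38, 0.89], [0.4, -0.80, -0.45]]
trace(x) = -0.22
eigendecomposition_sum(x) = [[(-1.29-0j), -0.89-0.00j, (0.63-0j)],[(1.59+0j), 1.10+0.00j, (-0.77+0j)],[(2.75+0j), 1.89+0.00j, (-1.34+0j)]] + [[(1.26-1.53j), 0.42-0.94j, 0.35-0.17j], [(-1.85+3.1j), -0.50+1.81j, -0.58+0.41j], [(-0.03+1.26j), (0.16+0.63j), -0.11+0.22j]] + [[1.26+1.53j, (0.42+0.94j), 0.35+0.17j], [(-1.85-3.1j), (-0.5-1.81j), -0.58-0.41j], [(-0.03-1.26j), (0.16-0.63j), (-0.11-0.22j)]]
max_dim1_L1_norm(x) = 6.44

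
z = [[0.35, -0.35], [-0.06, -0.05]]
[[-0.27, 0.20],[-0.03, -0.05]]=z @ [[-0.07, 0.68], [0.71, 0.10]]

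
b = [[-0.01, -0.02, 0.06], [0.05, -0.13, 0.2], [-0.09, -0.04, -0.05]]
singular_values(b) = [0.25, 0.1, 0.03]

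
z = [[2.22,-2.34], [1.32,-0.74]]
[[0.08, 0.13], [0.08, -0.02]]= z @ [[0.08, -0.1], [0.04, -0.15]]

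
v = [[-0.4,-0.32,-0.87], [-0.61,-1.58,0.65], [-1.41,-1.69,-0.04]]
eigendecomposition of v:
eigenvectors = [[-0.70+0.00j,(0.65+0.14j),(0.65-0.14j)], [0.39+0.00j,-0.03-0.24j,-0.03+0.24j], [0.60+0.00j,0.71+0.00j,0.71-0.00j]]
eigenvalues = [(0.52+0j), (-1.27+0.3j), (-1.27-0.3j)]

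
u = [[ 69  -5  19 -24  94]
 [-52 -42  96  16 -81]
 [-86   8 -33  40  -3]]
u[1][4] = -81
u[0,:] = [69, -5, 19, -24, 94]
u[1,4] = -81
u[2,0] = -86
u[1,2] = 96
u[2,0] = -86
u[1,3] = 16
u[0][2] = 19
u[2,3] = 40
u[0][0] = 69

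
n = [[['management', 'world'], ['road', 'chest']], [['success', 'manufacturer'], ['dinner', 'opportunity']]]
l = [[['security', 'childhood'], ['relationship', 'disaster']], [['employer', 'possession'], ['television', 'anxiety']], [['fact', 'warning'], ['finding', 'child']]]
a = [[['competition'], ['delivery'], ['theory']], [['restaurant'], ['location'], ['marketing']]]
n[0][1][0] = 'road'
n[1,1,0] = 'dinner'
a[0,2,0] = 'theory'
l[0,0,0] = 'security'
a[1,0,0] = 'restaurant'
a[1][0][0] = 'restaurant'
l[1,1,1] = 'anxiety'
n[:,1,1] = ['chest', 'opportunity']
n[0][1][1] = 'chest'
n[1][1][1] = 'opportunity'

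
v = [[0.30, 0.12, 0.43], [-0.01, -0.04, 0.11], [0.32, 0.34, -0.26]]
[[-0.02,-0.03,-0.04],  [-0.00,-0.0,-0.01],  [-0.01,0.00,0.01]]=v @ [[0.02, -0.03, -0.04],  [-0.08, -0.00, 0.01],  [-0.03, -0.04, -0.06]]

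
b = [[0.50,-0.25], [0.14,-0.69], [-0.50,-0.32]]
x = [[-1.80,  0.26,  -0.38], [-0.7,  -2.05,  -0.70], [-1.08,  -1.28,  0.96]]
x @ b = [[-0.67, 0.39], [-0.29, 1.81], [-1.20, 0.85]]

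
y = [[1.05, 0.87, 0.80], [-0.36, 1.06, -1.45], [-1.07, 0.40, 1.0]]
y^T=[[1.05, -0.36, -1.07],[0.87, 1.06, 0.4],[0.8, -1.45, 1.0]]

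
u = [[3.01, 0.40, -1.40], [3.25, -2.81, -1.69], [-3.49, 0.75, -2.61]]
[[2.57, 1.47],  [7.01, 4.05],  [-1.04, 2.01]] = u @ [[0.64, 0.08], [-1.26, -0.7], [-0.82, -1.08]]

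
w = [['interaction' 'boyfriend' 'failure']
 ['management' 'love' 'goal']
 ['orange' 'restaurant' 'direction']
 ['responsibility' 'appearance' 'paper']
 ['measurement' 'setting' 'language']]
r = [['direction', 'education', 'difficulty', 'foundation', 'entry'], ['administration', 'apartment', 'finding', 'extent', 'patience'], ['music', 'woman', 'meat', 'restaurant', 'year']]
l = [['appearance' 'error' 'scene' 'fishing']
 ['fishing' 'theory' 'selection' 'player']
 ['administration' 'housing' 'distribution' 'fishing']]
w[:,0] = ['interaction', 'management', 'orange', 'responsibility', 'measurement']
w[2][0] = 'orange'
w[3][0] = 'responsibility'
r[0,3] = 'foundation'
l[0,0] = 'appearance'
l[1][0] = 'fishing'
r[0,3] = 'foundation'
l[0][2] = 'scene'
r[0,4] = 'entry'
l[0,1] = 'error'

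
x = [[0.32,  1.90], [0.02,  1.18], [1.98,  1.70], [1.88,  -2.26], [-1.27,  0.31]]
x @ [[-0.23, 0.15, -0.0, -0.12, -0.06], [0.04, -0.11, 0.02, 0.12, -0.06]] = [[0.00, -0.16, 0.04, 0.19, -0.13], [0.04, -0.13, 0.02, 0.14, -0.07], [-0.39, 0.11, 0.03, -0.03, -0.22], [-0.52, 0.53, -0.05, -0.5, 0.02], [0.30, -0.22, 0.01, 0.19, 0.06]]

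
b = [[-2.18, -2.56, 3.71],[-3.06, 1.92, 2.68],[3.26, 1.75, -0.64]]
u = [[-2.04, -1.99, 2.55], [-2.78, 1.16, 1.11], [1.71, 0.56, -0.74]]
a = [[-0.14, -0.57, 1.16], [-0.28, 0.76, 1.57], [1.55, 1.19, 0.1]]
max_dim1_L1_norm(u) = 6.58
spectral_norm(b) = 6.59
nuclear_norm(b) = 12.10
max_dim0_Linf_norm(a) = 1.57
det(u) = -5.69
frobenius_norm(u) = 5.36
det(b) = -47.54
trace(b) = -0.90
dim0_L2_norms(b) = [4.97, 3.65, 4.62]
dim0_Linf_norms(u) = [2.78, 1.99, 2.55]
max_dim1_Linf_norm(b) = 3.71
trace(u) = -1.62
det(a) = -2.91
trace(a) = 0.72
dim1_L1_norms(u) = [6.58, 5.05, 3.01]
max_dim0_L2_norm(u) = 3.85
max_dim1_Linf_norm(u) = 2.78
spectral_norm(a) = 2.05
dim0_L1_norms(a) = [1.97, 2.52, 2.83]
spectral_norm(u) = 4.75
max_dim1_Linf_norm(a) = 1.57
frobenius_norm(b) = 7.71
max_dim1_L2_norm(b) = 5.01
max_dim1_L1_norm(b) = 8.45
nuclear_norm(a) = 4.75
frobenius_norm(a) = 2.94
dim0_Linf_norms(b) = [3.26, 2.56, 3.71]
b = a + u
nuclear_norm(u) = 7.67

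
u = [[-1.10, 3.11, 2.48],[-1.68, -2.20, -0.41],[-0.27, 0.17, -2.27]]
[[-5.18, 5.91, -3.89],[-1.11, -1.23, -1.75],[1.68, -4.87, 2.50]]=u @[[1.43,-0.02,1.16], [-0.41,0.17,0.14], [-0.94,2.16,-1.23]]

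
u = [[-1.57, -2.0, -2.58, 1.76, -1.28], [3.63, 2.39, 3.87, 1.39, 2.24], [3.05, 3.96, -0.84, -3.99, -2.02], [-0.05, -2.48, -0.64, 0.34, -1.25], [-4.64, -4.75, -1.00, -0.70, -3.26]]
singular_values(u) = [10.78, 6.22, 2.95, 2.13, 0.86]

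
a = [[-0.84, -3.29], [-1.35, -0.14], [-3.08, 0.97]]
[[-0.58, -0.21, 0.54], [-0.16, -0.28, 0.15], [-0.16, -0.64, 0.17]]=a@[[0.1, 0.21, -0.1], [0.15, 0.01, -0.14]]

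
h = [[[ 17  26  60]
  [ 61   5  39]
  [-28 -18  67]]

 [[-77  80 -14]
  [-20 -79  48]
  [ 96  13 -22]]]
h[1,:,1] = [80, -79, 13]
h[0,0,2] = 60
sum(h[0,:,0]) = 50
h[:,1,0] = [61, -20]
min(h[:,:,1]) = -79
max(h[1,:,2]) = 48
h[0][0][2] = 60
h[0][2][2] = 67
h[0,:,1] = [26, 5, -18]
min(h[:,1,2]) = 39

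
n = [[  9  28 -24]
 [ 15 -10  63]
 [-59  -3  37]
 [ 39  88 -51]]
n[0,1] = 28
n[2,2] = 37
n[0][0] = 9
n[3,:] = [39, 88, -51]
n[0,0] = 9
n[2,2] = 37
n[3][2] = -51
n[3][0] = 39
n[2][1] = -3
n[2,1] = -3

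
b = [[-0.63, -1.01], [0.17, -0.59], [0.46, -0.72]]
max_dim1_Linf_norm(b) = 1.01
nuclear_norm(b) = 2.16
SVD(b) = [[-0.79, 0.6], [-0.40, -0.34], [-0.46, -0.73]] @ diag([1.385394870950709, 0.7776124044429004]) @ [[0.16, 0.99], [-0.99, 0.16]]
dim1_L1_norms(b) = [1.64, 0.76, 1.18]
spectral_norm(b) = 1.39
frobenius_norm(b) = 1.59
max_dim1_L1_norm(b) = 1.64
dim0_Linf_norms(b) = [0.63, 1.01]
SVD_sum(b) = [[-0.17, -1.08], [-0.09, -0.55], [-0.1, -0.63]] + [[-0.46, 0.07], [0.26, -0.04], [0.56, -0.09]]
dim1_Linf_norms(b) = [1.01, 0.59, 0.72]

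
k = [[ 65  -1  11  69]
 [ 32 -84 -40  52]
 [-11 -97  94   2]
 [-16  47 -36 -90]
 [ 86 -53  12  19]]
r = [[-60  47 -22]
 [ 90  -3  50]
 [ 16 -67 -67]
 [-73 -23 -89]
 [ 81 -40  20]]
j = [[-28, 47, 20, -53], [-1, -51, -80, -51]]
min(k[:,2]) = -40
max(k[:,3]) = 69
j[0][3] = -53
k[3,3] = -90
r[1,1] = -3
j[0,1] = 47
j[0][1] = 47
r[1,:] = [90, -3, 50]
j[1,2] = -80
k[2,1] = -97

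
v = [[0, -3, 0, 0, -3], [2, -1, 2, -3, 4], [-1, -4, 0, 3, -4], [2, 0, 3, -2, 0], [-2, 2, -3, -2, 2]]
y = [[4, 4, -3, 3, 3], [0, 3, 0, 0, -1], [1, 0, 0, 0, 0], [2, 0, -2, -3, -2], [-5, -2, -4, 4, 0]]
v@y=[[15, -3, 12, -12, 3], [-16, -3, -16, 31, 13], [22, -8, 13, -28, -5], [7, 8, -2, 12, 10], [-25, -6, 2, 8, -4]]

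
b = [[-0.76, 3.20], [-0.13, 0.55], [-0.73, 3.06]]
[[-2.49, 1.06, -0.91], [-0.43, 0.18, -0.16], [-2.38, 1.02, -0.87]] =b@[[0.50, -0.22, 0.19], [-0.66, 0.28, -0.24]]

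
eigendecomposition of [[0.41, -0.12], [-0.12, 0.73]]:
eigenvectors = [[-0.95, 0.32],  [-0.32, -0.95]]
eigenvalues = [0.37, 0.77]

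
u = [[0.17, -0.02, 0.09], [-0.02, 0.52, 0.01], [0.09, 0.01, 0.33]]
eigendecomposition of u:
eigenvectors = [[-0.91,-0.41,-0.05], [-0.06,0.01,1.00], [0.41,-0.91,0.03]]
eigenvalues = [0.13, 0.37, 0.52]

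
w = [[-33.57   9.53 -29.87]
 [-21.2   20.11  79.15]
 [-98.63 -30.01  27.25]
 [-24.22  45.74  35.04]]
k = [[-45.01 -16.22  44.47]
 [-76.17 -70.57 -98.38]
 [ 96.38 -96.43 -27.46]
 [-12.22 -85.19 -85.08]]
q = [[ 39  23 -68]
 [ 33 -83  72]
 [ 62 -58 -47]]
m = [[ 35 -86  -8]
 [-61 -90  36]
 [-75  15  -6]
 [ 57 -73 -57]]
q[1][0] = 33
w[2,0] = -98.63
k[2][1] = -96.43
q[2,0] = 62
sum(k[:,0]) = -37.02000000000001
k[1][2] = -98.38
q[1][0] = 33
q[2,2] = -47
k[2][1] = -96.43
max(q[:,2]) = 72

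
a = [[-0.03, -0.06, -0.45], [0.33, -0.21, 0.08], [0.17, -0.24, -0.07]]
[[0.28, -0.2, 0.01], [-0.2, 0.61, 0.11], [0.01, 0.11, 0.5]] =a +[[0.31, -0.14, 0.46], [-0.53, 0.82, 0.03], [-0.16, 0.35, 0.57]]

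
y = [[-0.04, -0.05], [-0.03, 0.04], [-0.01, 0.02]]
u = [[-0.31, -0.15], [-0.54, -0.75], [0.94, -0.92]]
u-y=[[-0.27, -0.1], [-0.51, -0.79], [0.95, -0.94]]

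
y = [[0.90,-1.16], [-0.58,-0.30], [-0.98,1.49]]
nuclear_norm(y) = 2.96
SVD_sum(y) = [[0.86, -1.19], [-0.06, 0.08], [-1.04, 1.44]] + [[0.04, 0.03], [-0.52, -0.38], [0.06, 0.05]]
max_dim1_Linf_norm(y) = 1.49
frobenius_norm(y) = 2.40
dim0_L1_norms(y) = [2.46, 2.95]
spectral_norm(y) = 2.31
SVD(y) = [[-0.64,0.08],[0.04,-0.99],[0.77,0.12]] @ diag([2.3101461793480733, 0.6524757696983858]) @ [[-0.59, 0.81], [0.81, 0.59]]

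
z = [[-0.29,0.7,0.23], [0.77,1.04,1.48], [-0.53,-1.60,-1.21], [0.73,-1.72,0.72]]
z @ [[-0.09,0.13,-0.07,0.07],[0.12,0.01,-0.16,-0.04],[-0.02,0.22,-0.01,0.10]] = [[0.11, 0.02, -0.09, -0.03], [0.03, 0.44, -0.24, 0.16], [-0.12, -0.35, 0.31, -0.09], [-0.29, 0.24, 0.22, 0.19]]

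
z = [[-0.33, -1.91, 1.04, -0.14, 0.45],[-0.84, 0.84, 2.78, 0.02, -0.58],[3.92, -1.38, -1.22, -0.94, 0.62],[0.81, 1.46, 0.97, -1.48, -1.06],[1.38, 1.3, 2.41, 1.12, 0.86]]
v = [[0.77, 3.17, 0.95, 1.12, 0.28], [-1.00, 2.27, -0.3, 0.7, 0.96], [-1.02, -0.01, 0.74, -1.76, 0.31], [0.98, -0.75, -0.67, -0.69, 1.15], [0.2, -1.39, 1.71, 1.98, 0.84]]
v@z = [[2.10, 1.88, 10.22, -2.28, -1.85], [-0.86, 6.5, 8.63, 0.51, -1.87], [2.25, -1.25, -2.95, 2.4, 2.14], [-1.29, -1.09, 1.85, 2.79, 2.18], [10.57, 0.07, -1.80, -3.65, 0.58]]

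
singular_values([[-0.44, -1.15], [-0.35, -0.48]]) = [1.36, 0.14]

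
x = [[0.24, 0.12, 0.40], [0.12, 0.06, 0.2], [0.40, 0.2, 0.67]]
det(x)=-0.000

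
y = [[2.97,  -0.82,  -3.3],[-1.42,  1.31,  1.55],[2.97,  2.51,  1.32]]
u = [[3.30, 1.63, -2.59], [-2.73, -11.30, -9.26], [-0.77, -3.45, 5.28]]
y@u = [[14.58, 25.49, -17.52],[-9.46, -22.47, -0.27],[1.93, -28.08, -23.97]]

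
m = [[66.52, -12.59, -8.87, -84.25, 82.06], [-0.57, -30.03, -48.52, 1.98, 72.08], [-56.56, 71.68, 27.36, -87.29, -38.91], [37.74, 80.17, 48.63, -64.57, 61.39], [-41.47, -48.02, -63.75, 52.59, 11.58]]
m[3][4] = 61.39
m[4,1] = -48.02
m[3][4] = 61.39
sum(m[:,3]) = -181.54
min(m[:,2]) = -63.75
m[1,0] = -0.57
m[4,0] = -41.47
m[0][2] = -8.87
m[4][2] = -63.75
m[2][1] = 71.68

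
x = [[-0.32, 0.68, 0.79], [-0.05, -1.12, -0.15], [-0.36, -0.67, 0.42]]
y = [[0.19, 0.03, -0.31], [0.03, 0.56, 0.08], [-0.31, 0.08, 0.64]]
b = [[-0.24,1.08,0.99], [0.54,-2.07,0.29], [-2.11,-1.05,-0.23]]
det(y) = 0.01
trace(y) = 1.39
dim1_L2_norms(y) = [0.36, 0.57, 0.72]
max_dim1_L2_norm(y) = 0.72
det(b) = -5.60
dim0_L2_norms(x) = [0.48, 1.47, 0.91]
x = b @ y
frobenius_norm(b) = 3.53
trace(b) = -2.54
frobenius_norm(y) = 0.98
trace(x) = -1.02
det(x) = -0.06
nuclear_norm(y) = 1.39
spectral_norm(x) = 1.51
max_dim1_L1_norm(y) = 1.03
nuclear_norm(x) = 2.52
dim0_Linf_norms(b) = [2.11, 2.07, 0.99]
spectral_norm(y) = 0.81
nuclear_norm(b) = 5.76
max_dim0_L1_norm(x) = 2.47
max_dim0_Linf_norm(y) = 0.64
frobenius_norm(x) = 1.80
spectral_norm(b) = 2.65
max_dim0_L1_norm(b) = 4.2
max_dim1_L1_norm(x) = 1.79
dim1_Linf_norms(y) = [0.31, 0.56, 0.64]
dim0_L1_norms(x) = [0.73, 2.47, 1.36]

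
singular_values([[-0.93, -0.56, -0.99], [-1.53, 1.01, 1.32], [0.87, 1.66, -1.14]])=[2.48, 2.02, 1.36]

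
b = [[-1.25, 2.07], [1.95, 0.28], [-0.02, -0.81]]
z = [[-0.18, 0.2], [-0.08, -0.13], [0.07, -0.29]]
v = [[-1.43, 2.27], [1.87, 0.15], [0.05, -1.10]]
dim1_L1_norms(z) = [0.38, 0.21, 0.36]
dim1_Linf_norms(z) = [0.2, 0.13, 0.29]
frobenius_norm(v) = 3.45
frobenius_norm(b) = 3.22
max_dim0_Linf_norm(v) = 2.27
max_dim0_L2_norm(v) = 2.53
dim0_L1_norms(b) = [3.22, 3.16]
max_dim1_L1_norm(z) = 0.38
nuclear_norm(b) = 4.47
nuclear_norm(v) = 4.71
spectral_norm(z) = 0.40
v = b + z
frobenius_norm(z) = 0.43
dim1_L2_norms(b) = [2.42, 1.97, 0.81]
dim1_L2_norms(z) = [0.27, 0.15, 0.3]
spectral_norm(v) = 3.00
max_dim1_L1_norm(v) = 3.7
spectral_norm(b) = 2.69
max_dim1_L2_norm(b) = 2.42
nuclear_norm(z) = 0.56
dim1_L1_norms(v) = [3.7, 2.02, 1.15]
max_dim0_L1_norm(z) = 0.62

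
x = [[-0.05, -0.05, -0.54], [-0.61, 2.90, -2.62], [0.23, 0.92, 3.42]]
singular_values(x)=[4.58, 2.75, 0.0]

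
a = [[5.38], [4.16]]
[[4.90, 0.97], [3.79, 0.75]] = a @ [[0.91, 0.18]]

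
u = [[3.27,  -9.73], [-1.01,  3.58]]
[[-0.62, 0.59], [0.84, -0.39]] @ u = [[-2.62,8.14], [3.14,-9.57]]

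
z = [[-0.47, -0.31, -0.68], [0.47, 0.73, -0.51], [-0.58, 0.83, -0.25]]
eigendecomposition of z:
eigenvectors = [[(-0.78+0j),  0.06-0.43j,  0.06+0.43j], [(0.03+0j),  (-0.67+0j),  (-0.67-0j)], [(-0.63+0j),  -0.24+0.56j,  (-0.24-0.56j)]]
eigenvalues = [(-1.01+0j), (0.51+0.73j), (0.51-0.73j)]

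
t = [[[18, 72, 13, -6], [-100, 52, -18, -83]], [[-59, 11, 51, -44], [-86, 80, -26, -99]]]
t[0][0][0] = 18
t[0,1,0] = -100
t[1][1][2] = -26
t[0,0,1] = 72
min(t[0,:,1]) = 52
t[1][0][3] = -44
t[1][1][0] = -86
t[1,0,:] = [-59, 11, 51, -44]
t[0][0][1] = 72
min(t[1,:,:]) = -99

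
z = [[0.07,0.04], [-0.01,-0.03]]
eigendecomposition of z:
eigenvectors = [[0.99, -0.39], [-0.10, 0.92]]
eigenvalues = [0.07, -0.03]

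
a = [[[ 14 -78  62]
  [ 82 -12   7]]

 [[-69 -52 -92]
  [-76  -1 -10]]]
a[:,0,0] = [14, -69]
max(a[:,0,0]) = 14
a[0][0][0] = 14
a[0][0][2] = 62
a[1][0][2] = -92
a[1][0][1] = -52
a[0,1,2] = 7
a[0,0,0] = 14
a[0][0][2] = 62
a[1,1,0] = -76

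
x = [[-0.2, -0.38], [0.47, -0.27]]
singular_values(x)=[0.54, 0.43]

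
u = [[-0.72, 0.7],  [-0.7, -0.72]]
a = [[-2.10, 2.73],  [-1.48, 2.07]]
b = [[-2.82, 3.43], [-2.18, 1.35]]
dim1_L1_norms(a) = [4.83, 3.55]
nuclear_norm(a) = 4.35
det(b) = 3.67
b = a + u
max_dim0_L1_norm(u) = 1.42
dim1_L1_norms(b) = [6.25, 3.53]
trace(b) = -1.47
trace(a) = -0.03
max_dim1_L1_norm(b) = 6.25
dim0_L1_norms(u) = [1.42, 1.42]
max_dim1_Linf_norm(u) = 0.72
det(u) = 1.01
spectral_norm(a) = 4.28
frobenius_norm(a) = 4.28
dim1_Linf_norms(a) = [2.73, 2.07]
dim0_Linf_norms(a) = [2.1, 2.73]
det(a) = -0.31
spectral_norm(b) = 5.08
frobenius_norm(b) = 5.13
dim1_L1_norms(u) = [1.42, 1.42]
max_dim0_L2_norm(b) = 3.69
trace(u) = -1.44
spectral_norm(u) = 1.00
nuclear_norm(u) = 2.01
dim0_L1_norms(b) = [5.0, 4.78]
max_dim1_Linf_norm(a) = 2.73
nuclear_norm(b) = 5.80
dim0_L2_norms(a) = [2.57, 3.43]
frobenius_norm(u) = 1.42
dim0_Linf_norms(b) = [2.82, 3.43]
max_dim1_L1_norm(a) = 4.83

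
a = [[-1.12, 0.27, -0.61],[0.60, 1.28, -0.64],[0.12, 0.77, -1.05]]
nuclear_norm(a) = 3.66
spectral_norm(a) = 1.98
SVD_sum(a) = [[0.06, 0.34, -0.29],[0.19, 1.10, -0.94],[0.17, 0.96, -0.82]] + [[-1.14, -0.14, -0.4], [0.47, 0.06, 0.16], [-0.13, -0.02, -0.05]] + [[-0.04, 0.07, 0.08], [-0.06, 0.13, 0.14], [0.08, -0.17, -0.18]]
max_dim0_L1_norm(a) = 2.32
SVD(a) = [[0.23, -0.92, -0.32],[0.73, 0.38, -0.57],[0.64, -0.11, 0.76]] @ diag([1.9848110631050255, 1.325469226646344, 0.34764403200608124]) @ [[0.13, 0.75, -0.64], [0.94, 0.11, 0.33], [0.32, -0.65, -0.69]]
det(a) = 0.91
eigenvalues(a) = [1.06, -1.27, -0.68]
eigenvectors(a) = [[-0.02, -0.97, -0.65], [-0.94, 0.19, 0.41], [-0.34, -0.15, 0.64]]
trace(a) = -0.89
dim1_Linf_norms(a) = [1.12, 1.28, 1.05]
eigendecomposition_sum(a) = [[0.01, 0.03, -0.01], [0.31, 1.22, -0.46], [0.11, 0.45, -0.17]] + [[-0.97, 0.49, -1.29], [0.19, -0.1, 0.26], [-0.15, 0.07, -0.19]] + [[-0.15,-0.25,0.69], [0.10,0.16,-0.44], [0.15,0.25,-0.69]]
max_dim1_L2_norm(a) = 1.55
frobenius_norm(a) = 2.41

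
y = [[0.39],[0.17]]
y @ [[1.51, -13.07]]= [[0.59, -5.10],[0.26, -2.22]]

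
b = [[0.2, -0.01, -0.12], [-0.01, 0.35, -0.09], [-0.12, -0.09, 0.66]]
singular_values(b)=[0.71, 0.34, 0.16]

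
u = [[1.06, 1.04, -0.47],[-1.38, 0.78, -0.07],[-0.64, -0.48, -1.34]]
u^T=[[1.06, -1.38, -0.64], [1.04, 0.78, -0.48], [-0.47, -0.07, -1.34]]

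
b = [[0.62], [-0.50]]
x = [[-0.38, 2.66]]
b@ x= [[-0.24, 1.65], [0.19, -1.33]]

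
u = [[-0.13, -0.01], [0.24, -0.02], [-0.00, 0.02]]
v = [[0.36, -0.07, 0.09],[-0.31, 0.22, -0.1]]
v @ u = [[-0.06, -0.0], [0.09, -0.0]]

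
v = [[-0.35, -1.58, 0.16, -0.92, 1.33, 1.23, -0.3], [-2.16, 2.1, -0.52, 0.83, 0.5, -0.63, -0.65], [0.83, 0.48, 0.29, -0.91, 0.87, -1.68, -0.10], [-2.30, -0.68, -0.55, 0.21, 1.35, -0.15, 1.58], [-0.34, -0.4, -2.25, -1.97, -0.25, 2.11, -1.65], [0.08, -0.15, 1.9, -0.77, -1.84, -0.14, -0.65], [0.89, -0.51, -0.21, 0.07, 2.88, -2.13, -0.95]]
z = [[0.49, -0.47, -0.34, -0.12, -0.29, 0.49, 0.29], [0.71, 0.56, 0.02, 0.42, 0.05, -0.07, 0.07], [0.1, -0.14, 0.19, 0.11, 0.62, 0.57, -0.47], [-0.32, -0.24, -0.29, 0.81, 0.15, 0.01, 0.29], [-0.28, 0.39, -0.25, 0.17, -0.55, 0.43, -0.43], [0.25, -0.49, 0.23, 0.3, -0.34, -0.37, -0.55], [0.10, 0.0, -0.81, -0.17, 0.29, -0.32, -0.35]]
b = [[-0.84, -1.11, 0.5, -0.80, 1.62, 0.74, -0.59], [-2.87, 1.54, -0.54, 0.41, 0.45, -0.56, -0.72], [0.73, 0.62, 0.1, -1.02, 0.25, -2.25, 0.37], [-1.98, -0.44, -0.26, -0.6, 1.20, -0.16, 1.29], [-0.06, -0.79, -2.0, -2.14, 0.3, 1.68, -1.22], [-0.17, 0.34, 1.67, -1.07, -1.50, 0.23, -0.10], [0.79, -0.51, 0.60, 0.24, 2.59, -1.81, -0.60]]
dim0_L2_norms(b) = [3.75, 2.28, 2.79, 2.83, 3.66, 3.48, 2.13]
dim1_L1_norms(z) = [2.49, 1.9, 2.2, 2.11, 2.5, 2.53, 2.04]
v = z + b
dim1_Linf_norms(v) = [1.58, 2.16, 1.68, 2.3, 2.25, 1.9, 2.88]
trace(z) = 0.78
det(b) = 1.08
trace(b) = 0.13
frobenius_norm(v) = 8.55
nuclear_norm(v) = 20.17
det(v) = -441.42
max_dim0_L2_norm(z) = 1.0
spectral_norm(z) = 1.01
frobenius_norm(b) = 8.06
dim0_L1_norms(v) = [6.95, 5.9, 5.88, 5.68, 9.02, 8.07, 5.88]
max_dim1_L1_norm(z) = 2.53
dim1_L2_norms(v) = [2.62, 3.33, 2.33, 3.23, 4.06, 2.84, 3.85]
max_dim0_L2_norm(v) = 4.04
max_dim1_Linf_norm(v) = 2.88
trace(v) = 0.91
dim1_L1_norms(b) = [6.2, 7.09, 5.34, 5.93, 8.19, 5.08, 7.14]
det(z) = -1.01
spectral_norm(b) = 4.29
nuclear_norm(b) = 18.95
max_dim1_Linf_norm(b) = 2.87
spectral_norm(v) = 4.81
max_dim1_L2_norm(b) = 3.69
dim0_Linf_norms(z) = [0.71, 0.56, 0.81, 0.81, 0.62, 0.57, 0.55]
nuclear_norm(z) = 7.01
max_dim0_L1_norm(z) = 2.45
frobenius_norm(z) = 2.65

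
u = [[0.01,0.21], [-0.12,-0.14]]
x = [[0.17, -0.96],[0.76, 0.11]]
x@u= [[0.12, 0.17], [-0.01, 0.14]]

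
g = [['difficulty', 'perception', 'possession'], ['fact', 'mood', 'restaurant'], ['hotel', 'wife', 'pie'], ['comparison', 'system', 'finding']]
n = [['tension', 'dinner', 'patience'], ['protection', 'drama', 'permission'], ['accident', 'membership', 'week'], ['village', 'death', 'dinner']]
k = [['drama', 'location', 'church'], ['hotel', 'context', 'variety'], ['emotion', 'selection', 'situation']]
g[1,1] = 'mood'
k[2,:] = ['emotion', 'selection', 'situation']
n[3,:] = ['village', 'death', 'dinner']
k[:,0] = ['drama', 'hotel', 'emotion']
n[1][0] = 'protection'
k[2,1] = 'selection'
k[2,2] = 'situation'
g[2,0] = 'hotel'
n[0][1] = 'dinner'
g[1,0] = 'fact'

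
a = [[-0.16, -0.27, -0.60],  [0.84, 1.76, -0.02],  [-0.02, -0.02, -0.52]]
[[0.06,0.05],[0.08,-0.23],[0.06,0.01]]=a @ [[-0.03, -0.11], [0.06, -0.08], [-0.12, -0.01]]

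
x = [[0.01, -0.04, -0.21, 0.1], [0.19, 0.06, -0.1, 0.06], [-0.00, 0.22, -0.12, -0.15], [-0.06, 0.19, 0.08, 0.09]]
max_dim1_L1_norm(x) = 0.49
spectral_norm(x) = 0.31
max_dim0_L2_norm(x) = 0.3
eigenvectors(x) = [[0.65+0.00j, (-0.54+0j), (-0.54-0j), 0.24+0.00j], [-0.21+0.00j, -0.16+0.43j, -0.16-0.43j, (0.58+0j)], [0.73+0.00j, (0.23+0.49j), 0.23-0.49j, 0.03+0.00j], [(0.07+0j), (0.41-0.2j), 0.41+0.20j, 0.78+0.00j]]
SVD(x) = [[0.16, 0.69, 0.14, 0.7], [0.38, 0.5, 0.41, -0.66], [0.86, -0.19, -0.46, 0.08], [0.28, -0.49, 0.78, 0.27]] @ diag([0.31442644120847596, 0.2936023616516669, 0.19736356925394644, 0.15678420785550867]) @ [[0.18, 0.83, -0.49, -0.21], [0.45, -0.45, -0.72, 0.28], [0.16, 0.33, 0.24, 0.90], [-0.86, 0.0, -0.43, 0.27]]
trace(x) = 0.04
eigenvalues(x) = [(-0.2+0j), (0.01+0.26j), (0.01-0.26j), (0.21+0j)]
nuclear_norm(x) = 0.96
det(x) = -0.00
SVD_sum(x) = [[0.01, 0.04, -0.02, -0.01], [0.02, 0.10, -0.06, -0.03], [0.05, 0.23, -0.13, -0.06], [0.02, 0.07, -0.04, -0.02]] + [[0.09, -0.09, -0.15, 0.06], [0.07, -0.07, -0.11, 0.04], [-0.02, 0.02, 0.04, -0.02], [-0.06, 0.07, 0.1, -0.04]] + [[0.0, 0.01, 0.01, 0.02], [0.01, 0.03, 0.02, 0.07], [-0.01, -0.03, -0.02, -0.08], [0.02, 0.05, 0.04, 0.14]] + [[-0.09, 0.00, -0.05, 0.03], [0.09, -0.00, 0.04, -0.03], [-0.01, 0.0, -0.01, 0.00], [-0.04, 0.0, -0.02, 0.01]]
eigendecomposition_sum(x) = [[-0.08+0.00j,(0.08-0j),(-0.08+0j),-0.03+0.00j], [(0.03-0j),-0.03+0.00j,(0.03-0j),0.01-0.00j], [(-0.09+0j),(0.09-0j),-0.09+0.00j,(-0.03+0j)], [(-0.01+0j),0.01-0.00j,-0.01+0.00j,(-0+0j)]] + [[0.04+0.07j, (-0.07+0.04j), (-0.06-0.04j), (0.05-0.05j)], [0.06-0.01j, (0.01+0.07j), (-0.05+0.03j), -0.02-0.05j], [0.04-0.06j, 0.06+0.05j, -0.01+0.07j, (-0.06-0.02j)], [(-0.05-0.04j), (0.04-0.05j), (0.06+0.01j), -0.02+0.05j]] + [[(0.04-0.07j), (-0.07-0.04j), (-0.06+0.04j), 0.05+0.05j],[0.06+0.01j, 0.01-0.07j, -0.05-0.03j, (-0.02+0.05j)],[(0.04+0.06j), (0.06-0.05j), -0.01-0.07j, -0.06+0.02j],[(-0.05+0.04j), (0.04+0.05j), 0.06-0.01j, -0.02-0.05j]] + [[0.02+0.00j,  0.03+0.00j,  (-0.01-0j),  (0.04-0j)], [0.04+0.00j,  0.07+0.00j,  -0.02-0.00j,  (0.09-0j)], [0.00+0.00j,  0j,  (-0-0j),  -0j], [0.05+0.00j,  (0.1+0j),  -0.03-0.00j,  0.13-0.00j]]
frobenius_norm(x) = 0.50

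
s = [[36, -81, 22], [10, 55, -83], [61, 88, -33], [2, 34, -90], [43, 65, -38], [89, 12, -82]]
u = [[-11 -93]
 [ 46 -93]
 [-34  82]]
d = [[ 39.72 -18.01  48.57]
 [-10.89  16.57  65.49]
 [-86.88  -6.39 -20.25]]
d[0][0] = 39.72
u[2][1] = 82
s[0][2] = 22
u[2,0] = -34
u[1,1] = -93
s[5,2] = -82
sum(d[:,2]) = 93.81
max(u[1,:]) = 46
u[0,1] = -93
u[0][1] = -93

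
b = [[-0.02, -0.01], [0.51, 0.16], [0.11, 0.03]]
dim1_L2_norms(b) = [0.02, 0.53, 0.11]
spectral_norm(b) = 0.55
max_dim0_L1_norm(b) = 0.64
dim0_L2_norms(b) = [0.52, 0.16]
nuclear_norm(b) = 0.55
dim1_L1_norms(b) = [0.03, 0.67, 0.14]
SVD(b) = [[-0.04,-0.65], [0.98,0.13], [0.21,-0.75]] @ diag([0.5469638153687919, 0.005530341509723589]) @ [[0.95, 0.30], [-0.3, 0.95]]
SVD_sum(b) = [[-0.02, -0.01], [0.51, 0.16], [0.11, 0.03]] + [[0.00, -0.00], [-0.00, 0.0], [0.00, -0.00]]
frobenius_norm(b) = 0.55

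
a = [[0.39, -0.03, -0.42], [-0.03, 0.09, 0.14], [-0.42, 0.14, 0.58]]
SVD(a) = [[-0.61, -0.59, 0.53],[0.15, -0.74, -0.65],[0.78, -0.32, 0.54]] @ diag([0.9351335321900645, 0.12618846734532424, 0.0013219995353886903]) @ [[-0.61, 0.15, 0.78], [-0.59, -0.74, -0.32], [-0.53, 0.65, -0.54]]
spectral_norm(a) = 0.94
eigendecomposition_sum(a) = [[0.35, -0.09, -0.44], [-0.09, 0.02, 0.11], [-0.44, 0.11, 0.57]] + [[0.04, 0.06, 0.02],  [0.06, 0.07, 0.03],  [0.02, 0.03, 0.01]] + [[-0.0, 0.00, -0.00], [0.00, -0.0, 0.00], [-0.0, 0.00, -0.00]]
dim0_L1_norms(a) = [0.84, 0.26, 1.14]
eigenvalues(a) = [0.94, 0.13, -0.0]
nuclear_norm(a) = 1.06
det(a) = -0.00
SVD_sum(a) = [[0.35, -0.09, -0.44], [-0.09, 0.02, 0.11], [-0.44, 0.11, 0.57]] + [[0.04,0.06,0.02], [0.06,0.07,0.03], [0.02,0.03,0.01]] + [[-0.00,0.0,-0.0], [0.00,-0.0,0.0], [-0.00,0.00,-0.00]]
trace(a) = 1.06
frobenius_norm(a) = 0.94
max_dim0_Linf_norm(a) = 0.58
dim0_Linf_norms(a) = [0.42, 0.14, 0.58]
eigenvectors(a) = [[-0.61, 0.59, 0.53], [0.15, 0.74, -0.65], [0.78, 0.32, 0.54]]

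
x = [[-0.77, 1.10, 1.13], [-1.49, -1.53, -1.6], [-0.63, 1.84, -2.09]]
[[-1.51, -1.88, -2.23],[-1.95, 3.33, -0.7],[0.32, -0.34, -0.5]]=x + [[-0.74, -2.98, -3.36],[-0.46, 4.86, 0.9],[0.95, -2.18, 1.59]]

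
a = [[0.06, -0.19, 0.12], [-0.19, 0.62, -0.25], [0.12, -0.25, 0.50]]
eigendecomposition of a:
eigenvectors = [[0.26, -0.96, -0.07], [-0.76, -0.25, 0.59], [0.59, 0.1, 0.8]]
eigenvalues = [0.88, -0.0, 0.3]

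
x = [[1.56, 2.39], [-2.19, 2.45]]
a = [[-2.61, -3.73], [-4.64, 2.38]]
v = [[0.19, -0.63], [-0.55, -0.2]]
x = a @ v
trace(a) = -0.23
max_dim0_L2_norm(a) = 5.32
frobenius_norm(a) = 6.92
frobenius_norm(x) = 4.35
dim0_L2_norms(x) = [2.69, 3.42]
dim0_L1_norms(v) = [0.74, 0.83]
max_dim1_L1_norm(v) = 0.82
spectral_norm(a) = 5.34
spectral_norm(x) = 3.50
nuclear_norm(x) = 6.09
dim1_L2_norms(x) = [2.85, 3.29]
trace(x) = 4.01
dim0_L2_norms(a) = [5.32, 4.42]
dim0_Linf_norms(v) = [0.55, 0.63]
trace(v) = -0.01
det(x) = 9.06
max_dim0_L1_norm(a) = 7.25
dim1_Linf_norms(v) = [0.63, 0.55]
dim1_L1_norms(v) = [0.82, 0.75]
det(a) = -23.52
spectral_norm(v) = 0.66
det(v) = -0.38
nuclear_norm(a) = 9.74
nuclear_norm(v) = 1.24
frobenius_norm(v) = 0.88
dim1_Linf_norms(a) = [3.73, 4.64]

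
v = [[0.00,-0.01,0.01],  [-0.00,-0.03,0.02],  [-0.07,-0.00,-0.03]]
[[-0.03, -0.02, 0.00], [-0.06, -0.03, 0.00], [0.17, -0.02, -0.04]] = v @ [[-1.77, 0.87, 0.24], [1.02, 0.24, 0.46], [-1.64, -1.27, 0.92]]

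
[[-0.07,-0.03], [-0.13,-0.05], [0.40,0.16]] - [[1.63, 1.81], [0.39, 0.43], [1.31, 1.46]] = [[-1.7,-1.84], [-0.52,-0.48], [-0.91,-1.3]]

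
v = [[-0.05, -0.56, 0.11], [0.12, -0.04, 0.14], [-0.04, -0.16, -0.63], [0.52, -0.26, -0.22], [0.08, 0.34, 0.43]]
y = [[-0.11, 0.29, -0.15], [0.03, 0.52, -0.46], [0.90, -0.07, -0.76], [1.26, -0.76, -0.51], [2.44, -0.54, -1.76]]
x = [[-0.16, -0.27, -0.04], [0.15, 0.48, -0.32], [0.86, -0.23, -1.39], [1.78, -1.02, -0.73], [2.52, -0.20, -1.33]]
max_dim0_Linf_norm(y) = 2.44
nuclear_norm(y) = 4.55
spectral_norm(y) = 3.58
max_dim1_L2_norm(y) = 3.06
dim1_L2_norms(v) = [0.57, 0.19, 0.65, 0.62, 0.55]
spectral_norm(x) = 3.80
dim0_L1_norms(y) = [4.74, 2.18, 3.64]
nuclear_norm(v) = 2.04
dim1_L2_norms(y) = [0.34, 0.69, 1.18, 1.56, 3.06]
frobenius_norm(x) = 4.01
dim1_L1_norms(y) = [0.55, 1.01, 1.73, 2.53, 4.74]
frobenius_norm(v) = 1.22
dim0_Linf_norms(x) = [2.52, 1.02, 1.39]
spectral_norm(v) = 0.92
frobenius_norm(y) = 3.71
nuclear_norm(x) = 5.58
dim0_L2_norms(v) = [0.54, 0.72, 0.81]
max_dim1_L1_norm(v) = 1.0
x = v + y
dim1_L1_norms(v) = [0.72, 0.3, 0.83, 1.0, 0.85]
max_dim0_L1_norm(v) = 1.53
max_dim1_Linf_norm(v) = 0.63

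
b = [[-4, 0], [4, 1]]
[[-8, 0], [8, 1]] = b @ [[2, 0], [0, 1]]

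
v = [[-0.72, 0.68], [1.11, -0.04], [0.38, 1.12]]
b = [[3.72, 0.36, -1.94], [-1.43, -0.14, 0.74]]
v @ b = [[-3.65, -0.35, 1.90], [4.19, 0.41, -2.18], [-0.19, -0.02, 0.09]]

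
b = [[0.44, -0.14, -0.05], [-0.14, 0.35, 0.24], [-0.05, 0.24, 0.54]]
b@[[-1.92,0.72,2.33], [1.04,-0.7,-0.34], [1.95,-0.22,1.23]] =[[-1.09, 0.43, 1.01], [1.10, -0.4, -0.15], [1.40, -0.32, 0.47]]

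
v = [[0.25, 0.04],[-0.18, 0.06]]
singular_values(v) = [0.31, 0.07]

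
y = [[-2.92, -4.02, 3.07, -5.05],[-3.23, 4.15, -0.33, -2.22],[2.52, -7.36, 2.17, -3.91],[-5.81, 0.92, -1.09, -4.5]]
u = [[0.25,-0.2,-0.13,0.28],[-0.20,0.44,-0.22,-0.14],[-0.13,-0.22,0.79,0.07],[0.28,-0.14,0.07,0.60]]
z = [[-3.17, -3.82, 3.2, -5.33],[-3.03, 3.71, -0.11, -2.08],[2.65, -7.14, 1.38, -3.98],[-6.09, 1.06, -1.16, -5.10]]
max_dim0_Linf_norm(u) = 0.79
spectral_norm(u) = 0.96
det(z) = 377.81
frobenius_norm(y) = 15.13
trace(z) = -3.18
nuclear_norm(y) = 24.54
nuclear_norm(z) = 24.95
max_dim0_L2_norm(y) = 9.4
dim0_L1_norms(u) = [0.86, 1.0, 1.21, 1.09]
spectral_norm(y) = 11.23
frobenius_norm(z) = 15.23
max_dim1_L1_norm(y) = 15.96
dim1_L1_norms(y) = [15.06, 9.93, 15.96, 12.32]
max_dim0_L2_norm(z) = 8.97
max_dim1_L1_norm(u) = 1.21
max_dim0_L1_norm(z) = 16.49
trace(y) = -1.10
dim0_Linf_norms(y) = [5.81, 7.36, 3.07, 5.05]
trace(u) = 2.08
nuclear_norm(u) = 2.08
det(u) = -0.00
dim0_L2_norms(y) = [7.69, 9.4, 3.93, 8.12]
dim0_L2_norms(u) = [0.44, 0.55, 0.83, 0.68]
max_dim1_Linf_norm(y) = 7.36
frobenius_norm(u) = 1.29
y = u + z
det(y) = 330.51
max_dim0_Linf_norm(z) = 7.14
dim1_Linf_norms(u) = [0.28, 0.44, 0.79, 0.6]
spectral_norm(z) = 11.15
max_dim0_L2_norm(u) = 0.83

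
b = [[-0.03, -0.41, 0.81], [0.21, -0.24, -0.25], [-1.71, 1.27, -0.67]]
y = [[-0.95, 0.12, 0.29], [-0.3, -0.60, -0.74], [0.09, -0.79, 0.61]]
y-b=[[-0.92, 0.53, -0.52], [-0.51, -0.36, -0.49], [1.80, -2.06, 1.28]]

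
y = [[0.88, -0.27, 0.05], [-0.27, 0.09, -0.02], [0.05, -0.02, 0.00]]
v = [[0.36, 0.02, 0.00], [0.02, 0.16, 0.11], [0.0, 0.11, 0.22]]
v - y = [[-0.52, 0.29, -0.05],  [0.29, 0.07, 0.13],  [-0.05, 0.13, 0.22]]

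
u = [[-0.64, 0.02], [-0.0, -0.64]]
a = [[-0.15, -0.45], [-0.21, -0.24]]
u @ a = [[0.09, 0.28], [0.13, 0.15]]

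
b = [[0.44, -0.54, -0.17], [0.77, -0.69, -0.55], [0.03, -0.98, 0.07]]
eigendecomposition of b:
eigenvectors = [[-0.36+0.00j, (-0.35+0.12j), (-0.35-0.12j)],[(-0.64+0j), 0.23+0.07j, (0.23-0.07j)],[(-0.68+0j), -0.90+0.00j, (-0.9-0j)]]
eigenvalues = [(-0.84+0j), (0.33+0.07j), (0.33-0.07j)]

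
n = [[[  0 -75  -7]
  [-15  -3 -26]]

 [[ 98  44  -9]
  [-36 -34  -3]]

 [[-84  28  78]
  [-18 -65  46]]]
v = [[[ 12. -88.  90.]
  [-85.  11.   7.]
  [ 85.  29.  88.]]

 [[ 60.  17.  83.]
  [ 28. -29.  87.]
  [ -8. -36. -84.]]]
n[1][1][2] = -3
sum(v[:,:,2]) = 271.0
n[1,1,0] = -36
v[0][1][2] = 7.0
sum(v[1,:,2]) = 86.0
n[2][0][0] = -84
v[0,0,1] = -88.0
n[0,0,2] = -7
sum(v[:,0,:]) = 174.0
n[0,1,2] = -26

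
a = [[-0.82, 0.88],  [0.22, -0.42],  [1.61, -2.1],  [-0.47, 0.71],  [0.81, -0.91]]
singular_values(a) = [3.29, 0.17]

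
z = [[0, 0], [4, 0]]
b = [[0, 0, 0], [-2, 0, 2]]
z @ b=[[0, 0, 0], [0, 0, 0]]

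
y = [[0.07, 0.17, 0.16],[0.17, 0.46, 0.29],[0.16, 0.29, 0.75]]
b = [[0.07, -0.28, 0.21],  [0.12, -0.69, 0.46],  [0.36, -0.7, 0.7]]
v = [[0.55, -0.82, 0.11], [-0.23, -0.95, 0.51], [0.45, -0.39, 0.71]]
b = y @ v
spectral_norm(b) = 1.38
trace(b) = 0.08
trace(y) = 1.28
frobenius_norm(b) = 1.39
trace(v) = 0.31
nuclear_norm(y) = 1.28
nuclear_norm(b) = 1.57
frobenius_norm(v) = 1.75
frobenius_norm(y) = 1.03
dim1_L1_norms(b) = [0.56, 1.27, 1.76]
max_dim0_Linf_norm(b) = 0.7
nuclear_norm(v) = 2.71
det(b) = 0.00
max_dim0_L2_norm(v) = 1.31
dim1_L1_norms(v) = [1.48, 1.69, 1.55]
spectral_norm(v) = 1.54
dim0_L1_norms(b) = [0.55, 1.67, 1.37]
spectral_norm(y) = 0.99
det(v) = -0.53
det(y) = 0.00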